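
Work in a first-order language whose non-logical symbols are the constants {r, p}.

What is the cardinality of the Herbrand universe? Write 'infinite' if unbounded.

2

There are no function symbols, so every ground term is one of the 2 constants.
The Herbrand universe is {r, p}, which is finite with 2 elements.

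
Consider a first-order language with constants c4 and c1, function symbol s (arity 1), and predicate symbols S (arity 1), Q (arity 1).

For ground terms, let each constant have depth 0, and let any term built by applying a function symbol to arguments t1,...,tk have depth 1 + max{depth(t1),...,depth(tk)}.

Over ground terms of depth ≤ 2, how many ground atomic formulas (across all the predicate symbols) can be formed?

First count ground terms of depth ≤ 2.
Let N_k count ground terms of depth at most k. Each non-constant term of depth ≤ k is some function symbol applied to depth-≤(k−1) arguments, giving N_k = 2 + N_{k-1}.
N_0 = 2
N_1 = 2 + 2 = 4
N_2 = 2 + 4 = 6
Explicitly: c4, c1, s(c4), s(c1), s(s(c4)), s(s(c1)).
So |H| = 6.
For each predicate symbol, the number of ground atoms is |H| raised to its arity; summing:
  S: 6;  Q: 6
Total ground atoms: 6 + 6 = 12.

12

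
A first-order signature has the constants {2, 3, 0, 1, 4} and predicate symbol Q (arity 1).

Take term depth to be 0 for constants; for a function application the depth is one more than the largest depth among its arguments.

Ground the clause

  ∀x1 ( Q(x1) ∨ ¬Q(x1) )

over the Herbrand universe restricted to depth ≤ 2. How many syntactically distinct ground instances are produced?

Ground terms of depth ≤ 2:
  With no function symbols every ground term is a constant, so there are exactly 5 ground terms at every depth bound.
  N_0 = 5
  N_1 = 5
  N_2 = 5
  Explicitly: 2, 3, 0, 1, 4.
So there are 5 ground terms available for substitution.
The body mentions the single quantified variable x1; since ground terms form a free algebra, no two substitutions collapse to the same formula.
Number of ground instances = 5.

5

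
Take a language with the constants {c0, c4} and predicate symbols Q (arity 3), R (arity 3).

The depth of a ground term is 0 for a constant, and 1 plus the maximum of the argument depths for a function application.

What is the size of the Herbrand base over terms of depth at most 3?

16

First count ground terms of depth ≤ 3.
With no function symbols every ground term is a constant, so there are exactly 2 ground terms at every depth bound.
N_0 = 2
N_1 = 2
N_2 = 2
N_3 = 2
Explicitly: c0, c4.
So |H| = 2.
Each predicate of arity r yields |H|^r ground atoms (one per choice of an r-tuple from H):
  Q: 2^3 = 8;  R: 2^3 = 8
Total ground atoms: 8 + 8 = 16.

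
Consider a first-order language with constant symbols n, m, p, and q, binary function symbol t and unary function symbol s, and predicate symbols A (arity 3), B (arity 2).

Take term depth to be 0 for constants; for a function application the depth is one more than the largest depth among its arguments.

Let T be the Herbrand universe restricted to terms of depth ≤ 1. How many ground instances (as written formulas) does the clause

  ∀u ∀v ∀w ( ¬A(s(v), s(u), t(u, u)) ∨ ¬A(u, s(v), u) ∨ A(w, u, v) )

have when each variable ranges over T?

13824

Ground terms of depth ≤ 1:
  If N_k denotes the number of depth-≤k ground terms, the 4 constants give N_0 = 4, and each function symbol of arity r contributes N_{k-1}^r new terms at level k: N_k = 4 + N_{k-1}^2 + N_{k-1}.
  N_0 = 4
  N_1 = 4 + 4^2 + 4 = 24
So there are 24 ground terms available for substitution.
The body mentions every one of the 3 quantified variables; since ground terms form a free algebra, no two substitutions collapse to the same formula.
Number of ground instances = 24^3 = 13824.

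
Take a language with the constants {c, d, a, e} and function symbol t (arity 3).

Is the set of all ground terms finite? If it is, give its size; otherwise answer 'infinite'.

infinite

The signature has at least one function symbol (t, arity 3) and at least one constant (c).
Iterating t gives infinitely many distinct ground terms: c, t(c, c, c), t(t(c, c, c), t(c, c, c), t(c, c, c)), ...
So the Herbrand universe is infinite.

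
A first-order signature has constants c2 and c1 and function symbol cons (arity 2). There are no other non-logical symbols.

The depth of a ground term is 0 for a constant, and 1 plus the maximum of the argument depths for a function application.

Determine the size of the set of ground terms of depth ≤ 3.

Write N_k for the number of ground terms of depth ≤ k. A term of depth ≤ k is either a constant or a function symbol applied to arguments of depth ≤ k−1, so N_k = 2 + N_{k-1}^2.
N_0 = 2
N_1 = 2 + 2^2 = 6
N_2 = 2 + 6^2 = 38
N_3 = 2 + 38^2 = 1446

1446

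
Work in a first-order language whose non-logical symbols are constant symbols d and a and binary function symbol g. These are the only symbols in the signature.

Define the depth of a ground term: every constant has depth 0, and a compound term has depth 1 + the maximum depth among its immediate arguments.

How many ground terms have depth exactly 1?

Let N_k = |{terms of depth ≤ k}|. Then N_0 = 2 and N_k = 2 + N_{k-1}^2 for k ≥ 1 (one summand per function symbol, arity giving the exponent).
N_0 = 2
N_1 = 2 + 2^2 = 6
Terms of depth exactly 1: N_1 − N_0 = 6 − 2 = 4.

4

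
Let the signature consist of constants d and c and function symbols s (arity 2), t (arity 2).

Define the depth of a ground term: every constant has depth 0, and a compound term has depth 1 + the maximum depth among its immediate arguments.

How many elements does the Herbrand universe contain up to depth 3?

81610

Let N_k = |{terms of depth ≤ k}|. Then N_0 = 2 and N_k = 2 + N_{k-1}^2 + N_{k-1}^2 for k ≥ 1 (one summand per function symbol, arity giving the exponent).
N_0 = 2
N_1 = 2 + 2^2 + 2^2 = 10
N_2 = 2 + 10^2 + 10^2 = 202
N_3 = 2 + 202^2 + 202^2 = 81610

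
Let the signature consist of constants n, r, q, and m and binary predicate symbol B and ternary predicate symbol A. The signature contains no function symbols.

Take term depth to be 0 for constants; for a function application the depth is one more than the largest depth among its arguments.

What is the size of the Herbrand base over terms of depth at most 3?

First count ground terms of depth ≤ 3.
With no function symbols every ground term is a constant, so there are exactly 4 ground terms at every depth bound.
N_0 = 4
N_1 = 4
N_2 = 4
N_3 = 4
Explicitly: n, r, q, m.
So |H| = 4.
Ground atoms are formed by filling each argument slot of a predicate with a term from H, so an r-ary predicate gives |H|^r atoms:
  B: 4^2 = 16;  A: 4^3 = 64
Total ground atoms: 16 + 64 = 80.

80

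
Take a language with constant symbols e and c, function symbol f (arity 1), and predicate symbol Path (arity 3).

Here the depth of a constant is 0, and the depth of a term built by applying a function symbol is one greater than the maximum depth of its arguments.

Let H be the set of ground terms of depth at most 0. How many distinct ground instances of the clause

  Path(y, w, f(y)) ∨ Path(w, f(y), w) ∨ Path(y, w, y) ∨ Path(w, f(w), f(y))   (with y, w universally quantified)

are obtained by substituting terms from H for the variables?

Ground terms of depth ≤ 0:
  Count level by level. With function symbols f/1, the terms of depth ≤ k are the 2 constants together with each function applied to depth-≤(k−1) tuples, so N_k = 2 + N_{k-1}.
  N_0 = 2
So there are 2 ground terms available for substitution.
The body mentions every one of the 2 quantified variables; since ground terms form a free algebra, no two substitutions collapse to the same formula.
Number of ground instances = 2^2 = 4.

4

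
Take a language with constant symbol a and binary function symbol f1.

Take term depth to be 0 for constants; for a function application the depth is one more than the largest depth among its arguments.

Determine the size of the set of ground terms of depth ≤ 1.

Write N_k for the number of ground terms of depth ≤ k. A term of depth ≤ k is either a constant or a function symbol applied to arguments of depth ≤ k−1, so N_k = 1 + N_{k-1}^2.
N_0 = 1
N_1 = 1 + 1^2 = 2
Explicitly: a, f1(a, a).

2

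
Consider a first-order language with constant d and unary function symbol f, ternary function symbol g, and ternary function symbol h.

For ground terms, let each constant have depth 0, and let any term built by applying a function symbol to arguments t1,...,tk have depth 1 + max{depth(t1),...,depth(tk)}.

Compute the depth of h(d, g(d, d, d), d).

2

depth(g(d, d, d)) = 1 + max(0, 0, 0) = 1
depth(h(d, g(d, d, d), d)) = 1 + max(0, 1, 0) = 2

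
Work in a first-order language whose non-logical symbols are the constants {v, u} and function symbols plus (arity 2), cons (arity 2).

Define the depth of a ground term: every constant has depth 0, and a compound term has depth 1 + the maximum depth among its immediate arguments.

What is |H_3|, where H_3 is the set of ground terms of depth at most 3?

81610

If N_k denotes the number of depth-≤k ground terms, the 2 constants give N_0 = 2, and each function symbol of arity r contributes N_{k-1}^r new terms at level k: N_k = 2 + N_{k-1}^2 + N_{k-1}^2.
N_0 = 2
N_1 = 2 + 2^2 + 2^2 = 10
N_2 = 2 + 10^2 + 10^2 = 202
N_3 = 2 + 202^2 + 202^2 = 81610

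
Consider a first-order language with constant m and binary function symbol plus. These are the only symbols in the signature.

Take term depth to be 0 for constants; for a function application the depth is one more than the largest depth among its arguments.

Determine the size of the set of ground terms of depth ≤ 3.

26

Count level by level. With function symbols plus/2, the terms of depth ≤ k are the 1 constant together with each function applied to depth-≤(k−1) tuples, so N_k = 1 + N_{k-1}^2.
N_0 = 1
N_1 = 1 + 1^2 = 2
N_2 = 1 + 2^2 = 5
N_3 = 1 + 5^2 = 26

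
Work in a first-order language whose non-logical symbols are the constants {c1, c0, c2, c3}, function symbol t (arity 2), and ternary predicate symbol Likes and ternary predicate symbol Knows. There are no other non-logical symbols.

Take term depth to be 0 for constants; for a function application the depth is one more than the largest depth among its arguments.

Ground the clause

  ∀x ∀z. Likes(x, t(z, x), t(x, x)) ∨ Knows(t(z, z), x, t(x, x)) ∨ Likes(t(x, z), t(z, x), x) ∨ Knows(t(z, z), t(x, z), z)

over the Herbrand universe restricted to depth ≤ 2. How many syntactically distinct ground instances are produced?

Ground terms of depth ≤ 2:
  Let N_k count ground terms of depth at most k. Each non-constant term of depth ≤ k is some function symbol applied to depth-≤(k−1) arguments, giving N_k = 4 + N_{k-1}^2.
  N_0 = 4
  N_1 = 4 + 4^2 = 20
  N_2 = 4 + 20^2 = 404
So there are 404 ground terms available for substitution.
The body mentions every one of the 2 quantified variables; since ground terms form a free algebra, no two substitutions collapse to the same formula.
Number of ground instances = 404^2 = 163216.

163216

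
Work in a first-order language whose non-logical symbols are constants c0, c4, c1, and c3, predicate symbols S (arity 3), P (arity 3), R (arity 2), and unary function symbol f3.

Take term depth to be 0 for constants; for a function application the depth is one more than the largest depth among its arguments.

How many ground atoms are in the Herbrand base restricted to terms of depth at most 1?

1088

First count ground terms of depth ≤ 1.
Let N_k count ground terms of depth at most k. Each non-constant term of depth ≤ k is some function symbol applied to depth-≤(k−1) arguments, giving N_k = 4 + N_{k-1}.
N_0 = 4
N_1 = 4 + 4 = 8
So |H| = 8.
For each predicate symbol, the number of ground atoms is |H| raised to its arity; summing:
  S: 8^3 = 512;  P: 8^3 = 512;  R: 8^2 = 64
Total ground atoms: 512 + 512 + 64 = 1088.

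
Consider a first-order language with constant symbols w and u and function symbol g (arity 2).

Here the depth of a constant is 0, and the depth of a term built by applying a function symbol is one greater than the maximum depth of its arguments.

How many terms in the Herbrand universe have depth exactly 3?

1408

Let N_k = |{terms of depth ≤ k}|. Then N_0 = 2 and N_k = 2 + N_{k-1}^2 for k ≥ 1 (one summand per function symbol, arity giving the exponent).
N_0 = 2
N_1 = 2 + 2^2 = 6
N_2 = 2 + 6^2 = 38
N_3 = 2 + 38^2 = 1446
Terms of depth exactly 3: N_3 − N_2 = 1446 − 38 = 1408.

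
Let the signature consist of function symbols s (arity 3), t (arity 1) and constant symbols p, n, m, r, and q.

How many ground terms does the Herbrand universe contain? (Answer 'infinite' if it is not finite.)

infinite

The signature has at least one function symbol (s, arity 3) and at least one constant (p).
Iterating s gives infinitely many distinct ground terms: p, s(p, p, p), s(s(p, p, p), s(p, p, p), s(p, p, p)), ...
So the Herbrand universe is infinite.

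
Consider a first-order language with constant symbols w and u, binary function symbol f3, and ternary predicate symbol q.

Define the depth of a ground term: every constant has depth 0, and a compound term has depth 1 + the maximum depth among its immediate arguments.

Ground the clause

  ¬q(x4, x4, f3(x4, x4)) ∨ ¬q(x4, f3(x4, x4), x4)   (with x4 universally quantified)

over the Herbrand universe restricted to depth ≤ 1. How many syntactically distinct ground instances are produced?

Ground terms of depth ≤ 1:
  Let N_k count ground terms of depth at most k. Each non-constant term of depth ≤ k is some function symbol applied to depth-≤(k−1) arguments, giving N_k = 2 + N_{k-1}^2.
  N_0 = 2
  N_1 = 2 + 2^2 = 6
  Explicitly: w, u, f3(w, w), f3(w, u), f3(u, w), f3(u, u).
So there are 6 ground terms available for substitution.
There is 1 variable to instantiate (x4),  occurring in at least one literal, so different choices give different ground instances.
Number of ground instances = 6.

6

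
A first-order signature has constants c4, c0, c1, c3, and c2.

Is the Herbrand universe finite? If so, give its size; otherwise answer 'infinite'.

5

There are no function symbols, so every ground term is one of the 5 constants.
The Herbrand universe is {c4, c0, c1, c3, c2}, which is finite with 5 elements.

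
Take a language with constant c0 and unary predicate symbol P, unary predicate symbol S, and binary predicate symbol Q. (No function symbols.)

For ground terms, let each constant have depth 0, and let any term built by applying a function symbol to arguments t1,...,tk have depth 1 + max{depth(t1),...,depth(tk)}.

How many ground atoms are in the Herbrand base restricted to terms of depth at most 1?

First count ground terms of depth ≤ 1.
With no function symbols every ground term is a constant, so there is exactly 1 ground term at every depth bound.
N_0 = 1
N_1 = 1
Explicitly: c0.
So |H| = 1.
A ground atom is a predicate applied to a tuple of terms from H, so the count is the sum over predicates of |H|^arity:
  P: 1;  S: 1;  Q: 1^2 = 1
Total ground atoms: 1 + 1 + 1 = 3.

3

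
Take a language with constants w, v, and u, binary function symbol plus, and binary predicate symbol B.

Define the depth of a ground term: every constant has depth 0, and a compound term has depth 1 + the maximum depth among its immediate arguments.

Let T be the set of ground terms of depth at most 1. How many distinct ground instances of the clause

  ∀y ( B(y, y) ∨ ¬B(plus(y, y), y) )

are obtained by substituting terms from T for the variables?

Ground terms of depth ≤ 1:
  Write N_k for the number of ground terms of depth ≤ k. A term of depth ≤ k is either a constant or a function symbol applied to arguments of depth ≤ k−1, so N_k = 3 + N_{k-1}^2.
  N_0 = 3
  N_1 = 3 + 3^2 = 12
  Explicitly: w, v, u, plus(w, w), plus(w, v), plus(w, u), plus(v, w), plus(v, v), plus(v, u), plus(u, w), plus(u, v), plus(u, u).
So there are 12 ground terms available for substitution.
There is 1 variable to instantiate (y),  occurring in at least one literal, so different choices give different ground instances.
Number of ground instances = 12.

12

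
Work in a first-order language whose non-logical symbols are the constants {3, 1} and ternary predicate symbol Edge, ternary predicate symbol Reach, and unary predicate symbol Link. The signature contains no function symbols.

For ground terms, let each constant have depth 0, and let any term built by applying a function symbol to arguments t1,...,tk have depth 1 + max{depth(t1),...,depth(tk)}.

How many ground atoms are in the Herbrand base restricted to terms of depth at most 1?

18

First count ground terms of depth ≤ 1.
With no function symbols every ground term is a constant, so there are exactly 2 ground terms at every depth bound.
N_0 = 2
N_1 = 2
So |H| = 2.
For each predicate symbol, the number of ground atoms is |H| raised to its arity; summing:
  Edge: 2^3 = 8;  Reach: 2^3 = 8;  Link: 2
Total ground atoms: 8 + 8 + 2 = 18.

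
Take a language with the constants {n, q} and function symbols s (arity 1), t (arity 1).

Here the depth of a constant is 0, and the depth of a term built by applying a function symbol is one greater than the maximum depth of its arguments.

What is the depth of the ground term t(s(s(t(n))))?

4

depth(t(n)) = 1 + depth(n) = 1 + 0 = 1
depth(s(t(n))) = 1 + depth(t(n)) = 1 + 1 = 2
depth(s(s(t(n)))) = 1 + depth(s(t(n))) = 1 + 2 = 3
depth(t(s(s(t(n))))) = 1 + depth(s(s(t(n)))) = 1 + 3 = 4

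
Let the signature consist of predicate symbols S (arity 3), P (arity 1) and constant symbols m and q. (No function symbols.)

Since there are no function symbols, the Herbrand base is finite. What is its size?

With no function symbols, the Herbrand universe is just the 2 constants.
Ground atoms per predicate: S: 2^3 = 8, P: 2.
Herbrand base size = 8 + 2 = 10.

10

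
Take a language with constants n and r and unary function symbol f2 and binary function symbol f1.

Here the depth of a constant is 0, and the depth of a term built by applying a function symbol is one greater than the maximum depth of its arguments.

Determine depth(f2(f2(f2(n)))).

depth(f2(n)) = 1 + depth(n) = 1 + 0 = 1
depth(f2(f2(n))) = 1 + depth(f2(n)) = 1 + 1 = 2
depth(f2(f2(f2(n)))) = 1 + depth(f2(f2(n))) = 1 + 2 = 3

3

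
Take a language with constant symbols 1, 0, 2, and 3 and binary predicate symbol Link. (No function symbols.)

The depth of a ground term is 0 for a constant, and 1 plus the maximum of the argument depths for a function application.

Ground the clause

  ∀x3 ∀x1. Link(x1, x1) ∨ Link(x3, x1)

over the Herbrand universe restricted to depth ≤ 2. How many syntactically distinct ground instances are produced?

Ground terms of depth ≤ 2:
  With no function symbols every ground term is a constant, so there are exactly 4 ground terms at every depth bound.
  N_0 = 4
  N_1 = 4
  N_2 = 4
  Explicitly: 1, 0, 2, 3.
So there are 4 ground terms available for substitution.
There are 2 variables to instantiate (x3, x1), each occurring in at least one literal, so different choices give different ground instances.
Number of ground instances = 4^2 = 16.

16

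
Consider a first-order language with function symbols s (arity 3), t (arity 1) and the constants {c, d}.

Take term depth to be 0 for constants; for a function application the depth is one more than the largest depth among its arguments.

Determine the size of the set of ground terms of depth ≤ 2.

1742

Let N_k = |{terms of depth ≤ k}|. Then N_0 = 2 and N_k = 2 + N_{k-1}^3 + N_{k-1} for k ≥ 1 (one summand per function symbol, arity giving the exponent).
N_0 = 2
N_1 = 2 + 2^3 + 2 = 12
N_2 = 2 + 12^3 + 12 = 1742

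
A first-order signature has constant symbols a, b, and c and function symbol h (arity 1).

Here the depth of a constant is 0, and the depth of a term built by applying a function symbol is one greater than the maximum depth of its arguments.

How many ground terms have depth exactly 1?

3

Count level by level. With function symbols h/1, the terms of depth ≤ k are the 3 constants together with each function applied to depth-≤(k−1) tuples, so N_k = 3 + N_{k-1}.
N_0 = 3
N_1 = 3 + 3 = 6
Terms of depth exactly 1: N_1 − N_0 = 6 − 3 = 3.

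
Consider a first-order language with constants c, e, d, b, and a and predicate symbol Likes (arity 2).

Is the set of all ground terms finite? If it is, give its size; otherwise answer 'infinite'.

There are no function symbols, so every ground term is one of the 5 constants.
The Herbrand universe is {c, e, d, b, a}, which is finite with 5 elements.

5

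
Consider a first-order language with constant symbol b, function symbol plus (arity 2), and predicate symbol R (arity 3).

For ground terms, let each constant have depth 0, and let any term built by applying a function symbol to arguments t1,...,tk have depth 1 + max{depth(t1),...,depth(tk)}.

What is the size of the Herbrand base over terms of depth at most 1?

8

First count ground terms of depth ≤ 1.
If N_k denotes the number of depth-≤k ground terms, the 1 constant gives N_0 = 1, and each function symbol of arity r contributes N_{k-1}^r new terms at level k: N_k = 1 + N_{k-1}^2.
N_0 = 1
N_1 = 1 + 1^2 = 2
Explicitly: b, plus(b, b).
So |H| = 2.
A ground atom is a predicate applied to a tuple of terms from H, so the count is the sum over predicates of |H|^arity:
  R: 2^3 = 8
Total ground atoms: 8.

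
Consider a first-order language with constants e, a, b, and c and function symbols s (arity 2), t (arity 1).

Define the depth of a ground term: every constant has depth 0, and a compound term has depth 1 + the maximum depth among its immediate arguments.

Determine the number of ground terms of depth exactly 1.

20

Let N_k count ground terms of depth at most k. Each non-constant term of depth ≤ k is some function symbol applied to depth-≤(k−1) arguments, giving N_k = 4 + N_{k-1}^2 + N_{k-1}.
N_0 = 4
N_1 = 4 + 4^2 + 4 = 24
Terms of depth exactly 1: N_1 − N_0 = 24 − 4 = 20.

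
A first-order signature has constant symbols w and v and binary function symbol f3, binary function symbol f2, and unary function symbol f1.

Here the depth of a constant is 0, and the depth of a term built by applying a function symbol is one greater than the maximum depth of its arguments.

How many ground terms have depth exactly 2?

Write N_k for the number of ground terms of depth ≤ k. A term of depth ≤ k is either a constant or a function symbol applied to arguments of depth ≤ k−1, so N_k = 2 + N_{k-1}^2 + N_{k-1}^2 + N_{k-1}.
N_0 = 2
N_1 = 2 + 2^2 + 2^2 + 2 = 12
N_2 = 2 + 12^2 + 12^2 + 12 = 302
Terms of depth exactly 2: N_2 − N_1 = 302 − 12 = 290.

290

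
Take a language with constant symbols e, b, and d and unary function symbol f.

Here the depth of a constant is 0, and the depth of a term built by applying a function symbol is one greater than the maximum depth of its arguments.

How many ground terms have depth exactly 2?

3

Let N_k = |{terms of depth ≤ k}|. Then N_0 = 3 and N_k = 3 + N_{k-1} for k ≥ 1 (one summand per function symbol, arity giving the exponent).
N_0 = 3
N_1 = 3 + 3 = 6
N_2 = 3 + 6 = 9
Terms of depth exactly 2: N_2 − N_1 = 9 − 6 = 3.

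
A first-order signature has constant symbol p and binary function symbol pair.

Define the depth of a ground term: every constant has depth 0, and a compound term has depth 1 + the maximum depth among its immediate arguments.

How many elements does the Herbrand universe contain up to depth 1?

Count level by level. With function symbols pair/2, the terms of depth ≤ k are the 1 constant together with each function applied to depth-≤(k−1) tuples, so N_k = 1 + N_{k-1}^2.
N_0 = 1
N_1 = 1 + 1^2 = 2

2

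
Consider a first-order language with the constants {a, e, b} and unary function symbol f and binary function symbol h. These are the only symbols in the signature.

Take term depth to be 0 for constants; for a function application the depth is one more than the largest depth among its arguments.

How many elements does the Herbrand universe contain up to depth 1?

15

Write N_k for the number of ground terms of depth ≤ k. A term of depth ≤ k is either a constant or a function symbol applied to arguments of depth ≤ k−1, so N_k = 3 + N_{k-1} + N_{k-1}^2.
N_0 = 3
N_1 = 3 + 3 + 3^2 = 15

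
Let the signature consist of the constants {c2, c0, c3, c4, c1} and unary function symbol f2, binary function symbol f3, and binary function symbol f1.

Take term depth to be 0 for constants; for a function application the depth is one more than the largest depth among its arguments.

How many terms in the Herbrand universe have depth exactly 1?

Count level by level. With function symbols f2/1, f3/2, f1/2, the terms of depth ≤ k are the 5 constants together with each function applied to depth-≤(k−1) tuples, so N_k = 5 + N_{k-1} + N_{k-1}^2 + N_{k-1}^2.
N_0 = 5
N_1 = 5 + 5 + 5^2 + 5^2 = 60
Terms of depth exactly 1: N_1 − N_0 = 60 − 5 = 55.

55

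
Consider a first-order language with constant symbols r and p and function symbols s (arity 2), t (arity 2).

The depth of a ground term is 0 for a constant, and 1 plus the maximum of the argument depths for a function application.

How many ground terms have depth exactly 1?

8

Let N_k count ground terms of depth at most k. Each non-constant term of depth ≤ k is some function symbol applied to depth-≤(k−1) arguments, giving N_k = 2 + N_{k-1}^2 + N_{k-1}^2.
N_0 = 2
N_1 = 2 + 2^2 + 2^2 = 10
Terms of depth exactly 1: N_1 − N_0 = 10 − 2 = 8.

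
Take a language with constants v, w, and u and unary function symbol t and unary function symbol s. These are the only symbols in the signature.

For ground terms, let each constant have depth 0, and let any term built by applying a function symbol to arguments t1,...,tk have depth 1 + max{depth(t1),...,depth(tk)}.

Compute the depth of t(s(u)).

2

depth(s(u)) = 1 + depth(u) = 1 + 0 = 1
depth(t(s(u))) = 1 + depth(s(u)) = 1 + 1 = 2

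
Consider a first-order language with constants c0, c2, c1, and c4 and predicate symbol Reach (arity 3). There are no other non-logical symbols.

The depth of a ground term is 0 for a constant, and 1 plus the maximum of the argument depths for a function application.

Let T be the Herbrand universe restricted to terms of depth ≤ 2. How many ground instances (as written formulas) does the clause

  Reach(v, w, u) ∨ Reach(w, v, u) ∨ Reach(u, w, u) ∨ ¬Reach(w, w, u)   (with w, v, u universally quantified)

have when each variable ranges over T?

Ground terms of depth ≤ 2:
  With no function symbols every ground term is a constant, so there are exactly 4 ground terms at every depth bound.
  N_0 = 4
  N_1 = 4
  N_2 = 4
  Explicitly: c0, c2, c1, c4.
So there are 4 ground terms available for substitution.
The body mentions every one of the 3 quantified variables; since ground terms form a free algebra, no two substitutions collapse to the same formula.
Number of ground instances = 4^3 = 64.

64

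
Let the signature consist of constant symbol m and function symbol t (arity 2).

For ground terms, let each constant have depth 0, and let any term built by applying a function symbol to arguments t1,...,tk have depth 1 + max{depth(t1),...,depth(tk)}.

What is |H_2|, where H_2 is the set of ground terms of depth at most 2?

5

Count level by level. With function symbols t/2, the terms of depth ≤ k are the 1 constant together with each function applied to depth-≤(k−1) tuples, so N_k = 1 + N_{k-1}^2.
N_0 = 1
N_1 = 1 + 1^2 = 2
N_2 = 1 + 2^2 = 5
Explicitly: m, t(m, m), t(m, t(m, m)), t(t(m, m), m), t(t(m, m), t(m, m)).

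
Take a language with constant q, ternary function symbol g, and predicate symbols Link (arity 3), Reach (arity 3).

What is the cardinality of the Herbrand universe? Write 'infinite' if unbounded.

The signature has at least one function symbol (g, arity 3) and at least one constant (q).
Iterating g gives infinitely many distinct ground terms: q, g(q, q, q), g(g(q, q, q), g(q, q, q), g(q, q, q)), ...
So the Herbrand universe is infinite.

infinite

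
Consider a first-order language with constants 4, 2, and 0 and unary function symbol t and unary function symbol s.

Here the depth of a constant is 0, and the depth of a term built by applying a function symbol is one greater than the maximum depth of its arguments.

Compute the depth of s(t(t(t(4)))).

depth(t(4)) = 1 + depth(4) = 1 + 0 = 1
depth(t(t(4))) = 1 + depth(t(4)) = 1 + 1 = 2
depth(t(t(t(4)))) = 1 + depth(t(t(4))) = 1 + 2 = 3
depth(s(t(t(t(4))))) = 1 + depth(t(t(t(4)))) = 1 + 3 = 4

4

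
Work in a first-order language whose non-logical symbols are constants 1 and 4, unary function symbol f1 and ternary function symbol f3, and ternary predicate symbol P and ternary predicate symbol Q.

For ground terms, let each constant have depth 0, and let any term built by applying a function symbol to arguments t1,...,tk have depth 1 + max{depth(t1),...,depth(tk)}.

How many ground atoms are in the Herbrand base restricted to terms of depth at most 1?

3456

First count ground terms of depth ≤ 1.
Let N_k = |{terms of depth ≤ k}|. Then N_0 = 2 and N_k = 2 + N_{k-1} + N_{k-1}^3 for k ≥ 1 (one summand per function symbol, arity giving the exponent).
N_0 = 2
N_1 = 2 + 2 + 2^3 = 12
Explicitly: 1, 4, f1(1), f1(4), f3(1, 1, 1), f3(1, 1, 4), f3(1, 4, 1), f3(1, 4, 4), f3(4, 1, 1), f3(4, 1, 4), f3(4, 4, 1), f3(4, 4, 4).
So |H| = 12.
A ground atom is a predicate applied to a tuple of terms from H, so the count is the sum over predicates of |H|^arity:
  P: 12^3 = 1728;  Q: 12^3 = 1728
Total ground atoms: 1728 + 1728 = 3456.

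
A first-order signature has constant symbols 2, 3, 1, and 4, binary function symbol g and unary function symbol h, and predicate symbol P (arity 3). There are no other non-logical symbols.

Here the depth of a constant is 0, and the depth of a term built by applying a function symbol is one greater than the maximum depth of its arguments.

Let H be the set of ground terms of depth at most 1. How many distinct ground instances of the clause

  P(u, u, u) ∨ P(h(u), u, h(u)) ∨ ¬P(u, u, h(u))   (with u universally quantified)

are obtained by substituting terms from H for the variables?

Ground terms of depth ≤ 1:
  If N_k denotes the number of depth-≤k ground terms, the 4 constants give N_0 = 4, and each function symbol of arity r contributes N_{k-1}^r new terms at level k: N_k = 4 + N_{k-1}^2 + N_{k-1}.
  N_0 = 4
  N_1 = 4 + 4^2 + 4 = 24
So there are 24 ground terms available for substitution.
The body mentions the single quantified variable u; since ground terms form a free algebra, no two substitutions collapse to the same formula.
Number of ground instances = 24.

24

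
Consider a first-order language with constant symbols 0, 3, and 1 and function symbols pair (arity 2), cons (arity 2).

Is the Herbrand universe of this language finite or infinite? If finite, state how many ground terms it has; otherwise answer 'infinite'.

infinite

The signature has at least one function symbol (pair, arity 2) and at least one constant (0).
Iterating pair gives infinitely many distinct ground terms: 0, pair(0, 0), pair(pair(0, 0), pair(0, 0)), ...
So the Herbrand universe is infinite.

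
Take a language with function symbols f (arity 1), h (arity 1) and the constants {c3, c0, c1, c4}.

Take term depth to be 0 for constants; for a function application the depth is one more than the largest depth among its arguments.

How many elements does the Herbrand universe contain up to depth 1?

12

If N_k denotes the number of depth-≤k ground terms, the 4 constants give N_0 = 4, and each function symbol of arity r contributes N_{k-1}^r new terms at level k: N_k = 4 + N_{k-1} + N_{k-1}.
N_0 = 4
N_1 = 4 + 4 + 4 = 12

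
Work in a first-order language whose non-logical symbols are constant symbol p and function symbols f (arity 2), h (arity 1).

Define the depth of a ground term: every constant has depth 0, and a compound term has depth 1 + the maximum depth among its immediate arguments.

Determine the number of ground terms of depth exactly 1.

2

If N_k denotes the number of depth-≤k ground terms, the 1 constant gives N_0 = 1, and each function symbol of arity r contributes N_{k-1}^r new terms at level k: N_k = 1 + N_{k-1}^2 + N_{k-1}.
N_0 = 1
N_1 = 1 + 1^2 + 1 = 3
Terms of depth exactly 1: N_1 − N_0 = 3 − 1 = 2.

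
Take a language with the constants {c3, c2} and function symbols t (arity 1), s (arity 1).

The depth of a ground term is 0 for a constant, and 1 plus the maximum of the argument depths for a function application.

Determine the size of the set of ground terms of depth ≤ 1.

6

Write N_k for the number of ground terms of depth ≤ k. A term of depth ≤ k is either a constant or a function symbol applied to arguments of depth ≤ k−1, so N_k = 2 + N_{k-1} + N_{k-1}.
N_0 = 2
N_1 = 2 + 2 + 2 = 6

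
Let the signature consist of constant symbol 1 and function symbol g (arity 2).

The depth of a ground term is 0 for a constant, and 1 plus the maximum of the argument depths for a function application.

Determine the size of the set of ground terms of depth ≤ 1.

2

If N_k denotes the number of depth-≤k ground terms, the 1 constant gives N_0 = 1, and each function symbol of arity r contributes N_{k-1}^r new terms at level k: N_k = 1 + N_{k-1}^2.
N_0 = 1
N_1 = 1 + 1^2 = 2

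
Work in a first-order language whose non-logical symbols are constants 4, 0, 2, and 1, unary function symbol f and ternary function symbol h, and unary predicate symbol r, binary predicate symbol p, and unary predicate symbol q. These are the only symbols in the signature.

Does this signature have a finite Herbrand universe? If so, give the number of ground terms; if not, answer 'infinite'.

infinite

The signature has at least one function symbol (f, arity 1) and at least one constant (4).
Iterating f gives infinitely many distinct ground terms: 4, f(4), f(f(4)), ...
So the Herbrand universe is infinite.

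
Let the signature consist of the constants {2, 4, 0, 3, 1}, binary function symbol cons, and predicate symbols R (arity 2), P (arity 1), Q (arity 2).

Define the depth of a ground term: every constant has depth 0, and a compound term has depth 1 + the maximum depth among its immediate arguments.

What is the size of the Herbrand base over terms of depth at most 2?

1638955

First count ground terms of depth ≤ 2.
If N_k denotes the number of depth-≤k ground terms, the 5 constants give N_0 = 5, and each function symbol of arity r contributes N_{k-1}^r new terms at level k: N_k = 5 + N_{k-1}^2.
N_0 = 5
N_1 = 5 + 5^2 = 30
N_2 = 5 + 30^2 = 905
So |H| = 905.
Each predicate of arity r yields |H|^r ground atoms (one per choice of an r-tuple from H):
  R: 905^2 = 819025;  P: 905;  Q: 905^2 = 819025
Total ground atoms: 819025 + 905 + 819025 = 1638955.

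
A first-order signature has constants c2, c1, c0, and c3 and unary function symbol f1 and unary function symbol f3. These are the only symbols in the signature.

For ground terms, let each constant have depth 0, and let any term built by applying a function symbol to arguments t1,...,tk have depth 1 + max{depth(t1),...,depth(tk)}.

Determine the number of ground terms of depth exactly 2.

16

Count level by level. With function symbols f1/1, f3/1, the terms of depth ≤ k are the 4 constants together with each function applied to depth-≤(k−1) tuples, so N_k = 4 + N_{k-1} + N_{k-1}.
N_0 = 4
N_1 = 4 + 4 + 4 = 12
N_2 = 4 + 12 + 12 = 28
Terms of depth exactly 2: N_2 − N_1 = 28 − 12 = 16.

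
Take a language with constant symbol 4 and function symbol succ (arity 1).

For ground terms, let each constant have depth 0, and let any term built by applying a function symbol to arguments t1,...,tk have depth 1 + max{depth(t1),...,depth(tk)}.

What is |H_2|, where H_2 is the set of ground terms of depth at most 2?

Let N_k = |{terms of depth ≤ k}|. Then N_0 = 1 and N_k = 1 + N_{k-1} for k ≥ 1 (one summand per function symbol, arity giving the exponent).
N_0 = 1
N_1 = 1 + 1 = 2
N_2 = 1 + 2 = 3

3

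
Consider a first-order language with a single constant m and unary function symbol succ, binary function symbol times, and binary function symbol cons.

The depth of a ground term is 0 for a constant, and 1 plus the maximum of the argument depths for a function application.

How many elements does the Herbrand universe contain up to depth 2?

Let N_k count ground terms of depth at most k. Each non-constant term of depth ≤ k is some function symbol applied to depth-≤(k−1) arguments, giving N_k = 1 + N_{k-1} + N_{k-1}^2 + N_{k-1}^2.
N_0 = 1
N_1 = 1 + 1 + 1^2 + 1^2 = 4
N_2 = 1 + 4 + 4^2 + 4^2 = 37

37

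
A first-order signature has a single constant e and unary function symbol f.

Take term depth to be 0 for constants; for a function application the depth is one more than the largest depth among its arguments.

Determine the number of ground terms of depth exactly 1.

Count level by level. With function symbols f/1, the terms of depth ≤ k are the 1 constant together with each function applied to depth-≤(k−1) tuples, so N_k = 1 + N_{k-1}.
N_0 = 1
N_1 = 1 + 1 = 2
Terms of depth exactly 1: N_1 − N_0 = 2 − 1 = 1.

1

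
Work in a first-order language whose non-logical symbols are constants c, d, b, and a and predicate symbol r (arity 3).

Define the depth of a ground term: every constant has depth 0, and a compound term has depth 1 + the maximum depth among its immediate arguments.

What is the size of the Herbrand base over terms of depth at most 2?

64

First count ground terms of depth ≤ 2.
With no function symbols every ground term is a constant, so there are exactly 4 ground terms at every depth bound.
N_0 = 4
N_1 = 4
N_2 = 4
Explicitly: c, d, b, a.
So |H| = 4.
For each predicate symbol, the number of ground atoms is |H| raised to its arity; summing:
  r: 4^3 = 64
Total ground atoms: 64.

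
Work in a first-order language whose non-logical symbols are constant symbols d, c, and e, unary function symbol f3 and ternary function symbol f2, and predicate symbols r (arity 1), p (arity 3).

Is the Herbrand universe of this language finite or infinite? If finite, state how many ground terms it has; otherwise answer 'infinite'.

infinite

The signature has at least one function symbol (f3, arity 1) and at least one constant (d).
Iterating f3 gives infinitely many distinct ground terms: d, f3(d), f3(f3(d)), ...
So the Herbrand universe is infinite.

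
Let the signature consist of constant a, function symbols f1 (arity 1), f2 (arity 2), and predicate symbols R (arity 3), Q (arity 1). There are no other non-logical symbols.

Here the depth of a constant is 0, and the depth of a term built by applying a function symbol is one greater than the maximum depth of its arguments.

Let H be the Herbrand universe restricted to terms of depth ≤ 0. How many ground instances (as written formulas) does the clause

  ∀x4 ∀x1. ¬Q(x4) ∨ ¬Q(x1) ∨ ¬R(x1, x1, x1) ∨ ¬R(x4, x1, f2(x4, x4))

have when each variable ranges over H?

1

Ground terms of depth ≤ 0:
  Write N_k for the number of ground terms of depth ≤ k. A term of depth ≤ k is either a constant or a function symbol applied to arguments of depth ≤ k−1, so N_k = 1 + N_{k-1} + N_{k-1}^2.
  N_0 = 1
So there is exactly 1 ground term available for substitution.
The clause has 2 distinct variables (x4, x1), each appearing in the body. In the free term algebra distinct substitutions yield syntactically distinct ground instances.
Number of ground instances = 1^2 = 1.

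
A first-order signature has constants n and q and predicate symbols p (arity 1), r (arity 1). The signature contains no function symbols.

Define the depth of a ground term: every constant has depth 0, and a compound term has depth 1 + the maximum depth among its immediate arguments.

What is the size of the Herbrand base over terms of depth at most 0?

First count ground terms of depth ≤ 0.
With no function symbols every ground term is a constant, so there are exactly 2 ground terms at every depth bound.
N_0 = 2
Explicitly: n, q.
So |H| = 2.
Ground atoms are formed by filling each argument slot of a predicate with a term from H, so an r-ary predicate gives |H|^r atoms:
  p: 2;  r: 2
Total ground atoms: 2 + 2 = 4.

4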